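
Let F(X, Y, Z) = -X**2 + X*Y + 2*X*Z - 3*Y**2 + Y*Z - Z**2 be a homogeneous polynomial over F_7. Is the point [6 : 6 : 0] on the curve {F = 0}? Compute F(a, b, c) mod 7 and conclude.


F(6,6,0) ≡ 4 (mod 7); P is NOT on the curve.

Evaluate F(6, 6, 0) term-by-term (mod 7).
  -X**2 ↦ -1·36·1·1 = -36
  X*Y ↦ 1·6·6·1 = 36
  2*X*Z ↦ 2·6·1·0 = 0
  -3*Y**2 ↦ -3·1·36·1 = -108
  Y*Z ↦ 1·1·6·0 = 0
  -Z**2 ↦ -1·1·1·0 = 0
Sum: F(6, 6, 0) = (-36) + (36) + (0) + (-108) + (0) + (0) = -108.
Reducing mod 7: -108 ≡ 4 (mod 7).
Since F(a, b, c) ≡ 4 ≠ 0 (mod 7), P does NOT lie on the curve.


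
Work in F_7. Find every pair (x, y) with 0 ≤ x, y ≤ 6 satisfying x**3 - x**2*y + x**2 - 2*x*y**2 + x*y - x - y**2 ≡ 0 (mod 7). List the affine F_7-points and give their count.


Affine F_7-points: {(0, 0), (2, 2), (2, 6), (3, 2), (5, 3), (5, 6), (6, 1)}; count = 7.

For each of the 49 pairs (x, y) ∈ F_7², evaluate f(x, y) mod 7. Record the zeros.
  x = 0: [0↦0, 1↦6, 2↦3, 3↦5, 4↦5, 5↦3, 6↦6]  zeros at y ∈ {0}
  x = 1: [0↦1, 1↦5, 2↦3, 3↦2, 4↦2, 5↦3, 6↦5]  zeros at y ∈ ∅
  x = 2: [0↦3, 1↦3, 2↦0, 3↦1, 4↦6, 5↦1, 6↦0]  zeros at y ∈ {2, 6}
  x = 3: [0↦5, 1↦6, 2↦0, 3↦1, 4↦2, 5↦3, 6↦4]  zeros at y ∈ {2}
  x = 4: [0↦6, 1↦6, 2↦2, 3↦1, 4↦3, 5↦1, 6↦2]  zeros at y ∈ ∅
  x = 5: [0↦5, 1↦2, 2↦5, 3↦0, 4↦1, 5↦1, 6↦0]  zeros at y ∈ {3, 6}
  x = 6: [0↦1, 1↦0, 2↦1, 3↦4, 4↦2, 5↦2, 6↦4]  zeros at y ∈ {1}
Collecting zeros: affine points = {(0, 0), (2, 2), (2, 6), (3, 2), (5, 3), (5, 6), (6, 1)}.
Total count |C(F_7)_aff| = 7.


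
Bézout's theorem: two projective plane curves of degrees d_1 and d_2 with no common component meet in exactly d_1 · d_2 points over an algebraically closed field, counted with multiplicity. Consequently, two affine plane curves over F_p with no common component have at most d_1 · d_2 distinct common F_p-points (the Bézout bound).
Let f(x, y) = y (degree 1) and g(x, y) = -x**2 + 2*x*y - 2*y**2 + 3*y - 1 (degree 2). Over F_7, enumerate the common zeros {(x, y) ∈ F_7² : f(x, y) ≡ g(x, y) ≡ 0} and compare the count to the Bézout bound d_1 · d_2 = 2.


Common zeros: ∅; count = 0; Bézout bound = 2.

deg(f) = 1, deg(g) = 2, so Bézout bound = 2.
Scan x ∈ F_7. For each x, list the y ∈ F_7 with f(x, y) ≡ 0 and those with g(x, y) ≡ 0 (mod 7); the common zeros in that column are the intersection.
  x = 0: f ≡ 0 at y ∈ {0}; g ≡ 0 at y ∈ {1, 4}; common: ∅.
  x = 1: f ≡ 0 at y ∈ {0}; g ≡ 0 at y ∈ {2, 4}; common: ∅.
  x = 2: f ≡ 0 at y ∈ {0}; g ≡ 0 at y ∈ {1, 6}; common: ∅.
  x = 3: f ≡ 0 at y ∈ {0}; g ≡ 0 at y ∈ {2, 6}; common: ∅.
  x = 4: f ≡ 0 at y ∈ {0}; g ≡ 0 at y ∈ ∅; common: ∅.
  x = 5: f ≡ 0 at y ∈ {0}; g ≡ 0 at y ∈ ∅; common: ∅.
  x = 6: f ≡ 0 at y ∈ {0}; g ≡ 0 at y ∈ ∅; common: ∅.
Collecting: common zeros = ∅, so the count is 0.
Comparison with the Bézout bound: 0 ≤ 2 = deg(f)·deg(g), as expected for curves with no common component (the affine F_7-count falls short of the bound because intersections may lie at infinity, over extension fields, or carry multiplicity).


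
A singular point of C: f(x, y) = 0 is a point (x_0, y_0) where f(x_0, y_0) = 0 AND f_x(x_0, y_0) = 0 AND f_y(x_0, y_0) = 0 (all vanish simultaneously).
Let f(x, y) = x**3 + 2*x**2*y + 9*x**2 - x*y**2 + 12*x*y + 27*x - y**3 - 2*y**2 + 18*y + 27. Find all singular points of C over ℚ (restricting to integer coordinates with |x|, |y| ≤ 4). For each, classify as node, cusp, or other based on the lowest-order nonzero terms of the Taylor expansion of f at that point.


Singular points: {(-3, 0)}; classification: cusp.

Compute partial derivatives:
  f_x = 3*x**2 + 4*x*y + 18*x - y**2 + 12*y + 27.
  f_y = 2*x**2 - 2*x*y + 12*x - 3*y**2 - 4*y + 18.
Scan x_0 ∈ {−4, ..., 4}. For each x_0, f_y(x_0, y) is a polynomial in y; find its integer roots y ∈ {−4, ..., 4}, then test f_x and f at those candidates.
  x = -4: f_y(-4, y) = -3*y**2 + 4*y + 2; no integer root y with |y| ≤ 4.
  x = -3: f_y(-3, y) = -3*y**2 + 2*y; vanishes at y ∈ {0}. (-3, 0): f_x = 0, f = 0 — SINGULAR.
  x = -2: f_y(-2, y) = 2 - 3*y**2; no integer root y with |y| ≤ 4.
  x = -1: f_y(-1, y) = -3*y**2 - 2*y + 8; vanishes at y ∈ {-2}. (-1, -2): f_x = -8 ≠ 0.
  x = 0: f_y(0, y) = -3*y**2 - 4*y + 18; no integer root y with |y| ≤ 4.
  x = 1: f_y(1, y) = -3*y**2 - 6*y + 32; no integer root y with |y| ≤ 4.
  x = 2: f_y(2, y) = -3*y**2 - 8*y + 50; no integer root y with |y| ≤ 4.
  x = 3: f_y(3, y) = -3*y**2 - 10*y + 72; no integer root y with |y| ≤ 4.
  x = 4: f_y(4, y) = -3*y**2 - 12*y + 98; no integer root y with |y| ≤ 4.
Only singular point on the grid: (-3, 0).
Classify: substitute x = -3 + u, y = 0 + v and expand: f = u**3 + 2*u**2*v - u*v**2 - v**3 + v**2.
No constant or linear terms (consistent with a singular point). Quadratic part: v**2. Cubic part: u**3 + 2*u**2*v - u*v**2 - v**3.
The quadratic part v**2 is a perfect square, so there is a single (double) tangent line v = 0, i.e. y = 0. Restricting the cubic part to that line (v = 0) leaves u**3 ≠ 0, so f is not divisible by v and the branch is v² ≈ -u**3 to lowest order — this is a cusp.
Classification: cusp.


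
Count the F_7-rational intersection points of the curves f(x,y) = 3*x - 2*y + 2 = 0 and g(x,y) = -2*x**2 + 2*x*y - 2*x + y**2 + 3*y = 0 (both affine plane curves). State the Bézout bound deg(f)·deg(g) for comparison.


Common zeros: ∅; count = 0; Bézout bound = 2.

deg(f) = 1, deg(g) = 2, so Bézout bound = 2.
Scan x ∈ F_7. For each x, list the y ∈ F_7 with f(x, y) ≡ 0 and those with g(x, y) ≡ 0 (mod 7); the common zeros in that column are the intersection.
  x = 0: f ≡ 0 at y ∈ {1}; g ≡ 0 at y ∈ {0, 4}; common: ∅.
  x = 1: f ≡ 0 at y ∈ {6}; g ≡ 0 at y ∈ ∅; common: ∅.
  x = 2: f ≡ 0 at y ∈ {4}; g ≡ 0 at y ∈ ∅; common: ∅.
  x = 3: f ≡ 0 at y ∈ {2}; g ≡ 0 at y ∈ {1, 4}; common: ∅.
  x = 4: f ≡ 0 at y ∈ {0}; g ≡ 0 at y ∈ {1, 2}; common: ∅.
  x = 5: f ≡ 0 at y ∈ {5}; g ≡ 0 at y ∈ ∅; common: ∅.
  x = 6: f ≡ 0 at y ∈ {3}; g ≡ 0 at y ∈ {0, 6}; common: ∅.
Collecting: common zeros = ∅, so the count is 0.
Comparison with the Bézout bound: 0 ≤ 2 = deg(f)·deg(g), as expected for curves with no common component (the affine F_7-count falls short of the bound because intersections may lie at infinity, over extension fields, or carry multiplicity).


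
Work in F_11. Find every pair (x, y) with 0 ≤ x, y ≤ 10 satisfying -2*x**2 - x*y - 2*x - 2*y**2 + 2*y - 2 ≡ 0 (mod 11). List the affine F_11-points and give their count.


Affine F_11-points: {(2, 2), (2, 9), (4, 3), (4, 7), (7, 1), (7, 2), (8, 1), (8, 7), (9, 4), (9, 9), (10, 3), (10, 4)}; count = 12.

For each of the 121 pairs (x, y) ∈ F_11², evaluate f(x, y) mod 11. Record the zeros.
  x = 0: [0↦9, 1↦9, 2↦5, 3↦8, 4↦7, 5↦2, 6↦4, 7↦2, 8↦7, 9↦8, 10↦5]  zeros at y ∈ ∅
  x = 1: [0↦5, 1↦4, 2↦10, 3↦1, 4↦10, 5↦4, 6↦5, 7↦2, 8↦6, 9↦6, 10↦2]  zeros at y ∈ ∅
  x = 2: [0↦8, 1↦6, 2↦0, 3↦1, 4↦9, 5↦2, 6↦2, 7↦9, 8↦1, 9↦0, 10↦6]  zeros at y ∈ {2, 9}
  x = 3: [0↦7, 1↦4, 2↦8, 3↦8, 4↦4, 5↦7, 6↦6, 7↦1, 8↦3, 9↦1, 10↦6]  zeros at y ∈ ∅
  x = 4: [0↦2, 1↦9, 2↦1, 3↦0, 4↦6, 5↦8, 6↦6, 7↦0, 8↦1, 9↦9, 10↦2]  zeros at y ∈ {3, 7}
  x = 5: [0↦4, 1↦10, 2↦1, 3↦10, 4↦4, 5↦5, 6↦2, 7↦6, 8↦6, 9↦2, 10↦5]  zeros at y ∈ ∅
  x = 6: [0↦2, 1↦7, 2↦8, 3↦5, 4↦9, 5↦9, 6↦5, 7↦8, 8↦7, 9↦2, 10↦4]  zeros at y ∈ ∅
  x = 7: [0↦7, 1↦0, 2↦0, 3↦7, 4↦10, 5↦9, 6↦4, 7↦6, 8↦4, 9↦9, 10↦10]  zeros at y ∈ {1, 2}
  x = 8: [0↦8, 1↦0, 2↦10, 3↦5, 4↦7, 5↦5, 6↦10, 7↦0, 8↦8, 9↦1, 10↦1]  zeros at y ∈ {1, 7}
  x = 9: [0↦5, 1↦7, 2↦5, 3↦10, 4↦0, 5↦8, 6↦1, 7↦1, 8↦8, 9↦0, 10↦10]  zeros at y ∈ {4, 9}
  x = 10: [0↦9, 1↦10, 2↦7, 3↦0, 4↦0, 5↦7, 6↦10, 7↦9, 8↦4, 9↦6, 10↦4]  zeros at y ∈ {3, 4}
Collecting zeros: affine points = {(2, 2), (2, 9), (4, 3), (4, 7), (7, 1), (7, 2), (8, 1), (8, 7), (9, 4), (9, 9), (10, 3), (10, 4)}.
Total count |C(F_11)_aff| = 12.


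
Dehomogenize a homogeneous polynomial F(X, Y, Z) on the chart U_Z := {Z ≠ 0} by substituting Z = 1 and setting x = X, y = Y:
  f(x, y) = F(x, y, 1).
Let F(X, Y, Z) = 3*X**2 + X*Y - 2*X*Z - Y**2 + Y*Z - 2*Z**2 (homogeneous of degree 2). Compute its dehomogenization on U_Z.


f(x, y) = 3*x**2 + x*y - 2*x - y**2 + y - 2

On U_Z we set Z = 1. Each monomial c·X^i·Y^j·Z^k in F becomes c·x^i·y^j·1^k = c·x^i·y^j.
Substituting Z = 1: F(X, Y, 1) = 3*x**2 + x*y - 2*x - y**2 + y - 2.
Note: deg(f) ≤ deg(F) = 2; strict inequality happens when F is divisible by Z (lost terms).


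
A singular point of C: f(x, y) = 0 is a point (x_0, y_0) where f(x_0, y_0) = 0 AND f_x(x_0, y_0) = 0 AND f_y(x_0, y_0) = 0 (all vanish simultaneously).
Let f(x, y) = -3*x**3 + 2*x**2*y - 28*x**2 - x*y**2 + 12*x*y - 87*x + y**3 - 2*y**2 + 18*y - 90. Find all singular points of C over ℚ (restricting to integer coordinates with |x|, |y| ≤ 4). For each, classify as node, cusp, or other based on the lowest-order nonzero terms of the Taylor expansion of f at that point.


Singular points: {(-3, 0)}; classification: node.

Compute partial derivatives:
  f_x = -9*x**2 + 4*x*y - 56*x - y**2 + 12*y - 87.
  f_y = 2*x**2 - 2*x*y + 12*x + 3*y**2 - 4*y + 18.
Scan x_0 ∈ {−4, ..., 4}. For each x_0, f_y(x_0, y) is a polynomial in y; find its integer roots y ∈ {−4, ..., 4}, then test f_x and f at those candidates.
  x = -4: f_y(-4, y) = 3*y**2 + 4*y + 2; no integer root y with |y| ≤ 4.
  x = -3: f_y(-3, y) = 3*y**2 + 2*y; vanishes at y ∈ {0}. (-3, 0): f_x = 0, f = 0 — SINGULAR.
  x = -2: f_y(-2, y) = 3*y**2 + 2; no integer root y with |y| ≤ 4.
  x = -1: f_y(-1, y) = 3*y**2 - 2*y + 8; no integer root y with |y| ≤ 4.
  x = 0: f_y(0, y) = 3*y**2 - 4*y + 18; no integer root y with |y| ≤ 4.
  x = 1: f_y(1, y) = 3*y**2 - 6*y + 32; no integer root y with |y| ≤ 4.
  x = 2: f_y(2, y) = 3*y**2 - 8*y + 50; no integer root y with |y| ≤ 4.
  x = 3: f_y(3, y) = 3*y**2 - 10*y + 72; no integer root y with |y| ≤ 4.
  x = 4: f_y(4, y) = 3*y**2 - 12*y + 98; no integer root y with |y| ≤ 4.
Only singular point on the grid: (-3, 0).
Classify: substitute x = -3 + u, y = 0 + v and expand: f = -3*u**3 + 2*u**2*v - u**2 - u*v**2 + v**3 + v**2.
No constant or linear terms (consistent with a singular point). Quadratic part: -u**2 + v**2. Cubic part: -3*u**3 + 2*u**2*v - u*v**2 + v**3.
The quadratic part v**2 - u**2 = (v − u)(v + u) splits into two distinct linear factors, so there are two distinct tangent lines y − 0 = ±(x − -3) — this is a node (ordinary double point).
Classification: node.


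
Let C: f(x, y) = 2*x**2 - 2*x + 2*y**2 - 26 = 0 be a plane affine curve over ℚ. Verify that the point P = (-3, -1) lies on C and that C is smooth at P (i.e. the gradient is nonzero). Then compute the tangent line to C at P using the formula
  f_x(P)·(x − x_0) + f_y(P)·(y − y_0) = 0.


Tangent line at P: -14*x - 4*y - 46 = 0.

Step 1: f(-3, -1) = 0, so P lies on C.
Step 2: partial derivatives
  f_x(x, y) = 4*x - 2, f_y(x, y) = 4*y.
  f_x(P) = -14, f_y(P) = -4 (gradient nonzero, so P is smooth).
Step 3: tangent line at P: -14·(x − -3) + -4·(y − -1) = 0.
Expanding: -14*x - 4*y - 46 = 0.


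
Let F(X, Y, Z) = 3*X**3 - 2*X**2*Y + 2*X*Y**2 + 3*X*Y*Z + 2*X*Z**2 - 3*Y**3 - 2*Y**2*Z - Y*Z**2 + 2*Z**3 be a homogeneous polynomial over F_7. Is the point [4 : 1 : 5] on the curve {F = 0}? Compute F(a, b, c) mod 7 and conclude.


F(4,1,5) ≡ 3 (mod 7); P is NOT on the curve.

Evaluate F(4, 1, 5) term-by-term (mod 7).
  3*X**3 ↦ 3·64·1·1 = 192
  -2*X**2*Y ↦ -2·16·1·1 = -32
  2*X*Y**2 ↦ 2·4·1·1 = 8
  3*X*Y*Z ↦ 3·4·1·5 = 60
  2*X*Z**2 ↦ 2·4·1·25 = 200
  -3*Y**3 ↦ -3·1·1·1 = -3
  -2*Y**2*Z ↦ -2·1·1·5 = -10
  -Y*Z**2 ↦ -1·1·1·25 = -25
  2*Z**3 ↦ 2·1·1·125 = 250
Sum: F(4, 1, 5) = (192) + (-32) + (8) + (60) + (200) + (-3) + (-10) + (-25) + (250) = 640.
Reducing mod 7: 640 ≡ 3 (mod 7).
Since F(a, b, c) ≡ 3 ≠ 0 (mod 7), P does NOT lie on the curve.


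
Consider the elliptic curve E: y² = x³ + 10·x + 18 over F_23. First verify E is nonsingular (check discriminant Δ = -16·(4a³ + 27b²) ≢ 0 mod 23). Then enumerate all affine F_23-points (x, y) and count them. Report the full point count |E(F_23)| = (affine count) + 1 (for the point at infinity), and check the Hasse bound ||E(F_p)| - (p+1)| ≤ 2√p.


Affine points = {(0, 8), (0, 15), (1, 11), (1, 12), (2, 0), (3, 11), (3, 12), (5, 3), (5, 20), (6, 8), (6, 15), (8, 9), (8, 14), (9, 3), (9, 20), (12, 7), (12, 16), (14, 2), (14, 21), (15, 1), (15, 22), (17, 8), (17, 15), (18, 2), (18, 21), (19, 11), (19, 12), (21, 6), (21, 17)}; affine count = 29; |E(F_23)| = 30.

Discriminant check: Δ ∝ 4a³ + 27b² = 4·10³ + 27·18² = 4·1000 + 27·324 ≡ 6 (mod 23). Nonzero ⇒ E is nonsingular.
For each x ∈ F_23, compute rhs = x³ + 10·x + 18 mod 23, then count y ∈ F_23 with y² ≡ rhs.
  x = 0: rhs = 18, matching y values: 8, 15 (2 points).
  x = 1: rhs = 6, matching y values: 11, 12 (2 points).
  x = 2: rhs = 0, matching y values: 0 (1 points).
  x = 3: rhs = 6, matching y values: 11, 12 (2 points).
  x = 4: rhs = 7, matching y values: none (0 points).
  x = 5: rhs = 9, matching y values: 3, 20 (2 points).
  x = 6: rhs = 18, matching y values: 8, 15 (2 points).
  x = 7: rhs = 17, matching y values: none (0 points).
  x = 8: rhs = 12, matching y values: 9, 14 (2 points).
  x = 9: rhs = 9, matching y values: 3, 20 (2 points).
  x = 10: rhs = 14, matching y values: none (0 points).
  x = 11: rhs = 10, matching y values: none (0 points).
  x = 12: rhs = 3, matching y values: 7, 16 (2 points).
  x = 13: rhs = 22, matching y values: none (0 points).
  x = 14: rhs = 4, matching y values: 2, 21 (2 points).
  x = 15: rhs = 1, matching y values: 1, 22 (2 points).
  x = 16: rhs = 19, matching y values: none (0 points).
  x = 17: rhs = 18, matching y values: 8, 15 (2 points).
  x = 18: rhs = 4, matching y values: 2, 21 (2 points).
  x = 19: rhs = 6, matching y values: 11, 12 (2 points).
  x = 20: rhs = 7, matching y values: none (0 points).
  x = 21: rhs = 13, matching y values: 6, 17 (2 points).
  x = 22: rhs = 7, matching y values: none (0 points).
Total affine count: 29.
Full point count |E(F_23)| = 29 + 1 = 30.
Hasse bound: |30 − (23+1)| = |6| = 6 ≤ 2√23 ≈ 9.5917 ✓.


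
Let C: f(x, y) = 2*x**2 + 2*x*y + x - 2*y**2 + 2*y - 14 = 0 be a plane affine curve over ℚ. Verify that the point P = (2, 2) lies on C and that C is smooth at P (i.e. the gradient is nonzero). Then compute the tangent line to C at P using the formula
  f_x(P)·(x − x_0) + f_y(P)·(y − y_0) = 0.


Tangent line at P: 13*x - 2*y - 22 = 0.

Step 1: f(2, 2) = 0, so P lies on C.
Step 2: partial derivatives
  f_x(x, y) = 4*x + 2*y + 1, f_y(x, y) = 2*x - 4*y + 2.
  f_x(P) = 13, f_y(P) = -2 (gradient nonzero, so P is smooth).
Step 3: tangent line at P: 13·(x − 2) + -2·(y − 2) = 0.
Expanding: 13*x - 2*y - 22 = 0.


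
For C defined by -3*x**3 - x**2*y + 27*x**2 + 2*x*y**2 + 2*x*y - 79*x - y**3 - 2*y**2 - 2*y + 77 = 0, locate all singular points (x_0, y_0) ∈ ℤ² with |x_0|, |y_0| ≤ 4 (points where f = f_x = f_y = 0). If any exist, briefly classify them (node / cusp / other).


Singular points: {(3, 1)}; classification: node.

Compute partial derivatives:
  f_x = -9*x**2 - 2*x*y + 54*x + 2*y**2 + 2*y - 79.
  f_y = -x**2 + 4*x*y + 2*x - 3*y**2 - 4*y - 2.
Scan x_0 ∈ {−4, ..., 4}. For each x_0, f_y(x_0, y) is a polynomial in y; find its integer roots y ∈ {−4, ..., 4}, then test f_x and f at those candidates.
  x = -4: f_y(-4, y) = -3*y**2 - 20*y - 26; no integer root y with |y| ≤ 4.
  x = -3: f_y(-3, y) = -3*y**2 - 16*y - 17; no integer root y with |y| ≤ 4.
  x = -2: f_y(-2, y) = -3*y**2 - 12*y - 10; no integer root y with |y| ≤ 4.
  x = -1: f_y(-1, y) = -3*y**2 - 8*y - 5; vanishes at y ∈ {-1}. (-1, -1): f_x = -144 ≠ 0.
  x = 0: f_y(0, y) = -3*y**2 - 4*y - 2; no integer root y with |y| ≤ 4.
  x = 1: f_y(1, y) = -3*y**2 - 1; no integer root y with |y| ≤ 4.
  x = 2: f_y(2, y) = -3*y**2 + 4*y - 2; no integer root y with |y| ≤ 4.
  x = 3: f_y(3, y) = -3*y**2 + 8*y - 5; vanishes at y ∈ {1}. (3, 1): f_x = 0, f = 0 — SINGULAR.
  x = 4: f_y(4, y) = -3*y**2 + 12*y - 10; no integer root y with |y| ≤ 4.
Only singular point on the grid: (3, 1).
Classify: substitute x = 3 + u, y = 1 + v and expand: f = -3*u**3 - u**2*v - u**2 + 2*u*v**2 - v**3 + v**2.
No constant or linear terms (consistent with a singular point). Quadratic part: -u**2 + v**2. Cubic part: -3*u**3 - u**2*v + 2*u*v**2 - v**3.
The quadratic part v**2 - u**2 = (v − u)(v + u) splits into two distinct linear factors, so there are two distinct tangent lines y − 1 = ±(x − 3) — this is a node (ordinary double point).
Classification: node.


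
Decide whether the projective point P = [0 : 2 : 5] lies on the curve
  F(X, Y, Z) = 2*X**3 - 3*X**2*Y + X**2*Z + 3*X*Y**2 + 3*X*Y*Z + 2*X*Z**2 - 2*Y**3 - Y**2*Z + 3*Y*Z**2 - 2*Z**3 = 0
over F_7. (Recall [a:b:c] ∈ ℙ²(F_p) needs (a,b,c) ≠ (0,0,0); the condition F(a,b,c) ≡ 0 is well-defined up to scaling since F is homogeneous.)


F(0,2,5) ≡ 4 (mod 7); P is NOT on the curve.

Evaluate F(0, 2, 5) term-by-term (mod 7).
  2*X**3 ↦ 2·0·1·1 = 0
  -3*X**2*Y ↦ -3·0·2·1 = 0
  X**2*Z ↦ 1·0·1·5 = 0
  3*X*Y**2 ↦ 3·0·4·1 = 0
  3*X*Y*Z ↦ 3·0·2·5 = 0
  2*X*Z**2 ↦ 2·0·1·25 = 0
  -2*Y**3 ↦ -2·1·8·1 = -16
  -Y**2*Z ↦ -1·1·4·5 = -20
  3*Y*Z**2 ↦ 3·1·2·25 = 150
  -2*Z**3 ↦ -2·1·1·125 = -250
Sum: F(0, 2, 5) = (0) + (0) + (0) + (0) + (0) + (0) + (-16) + (-20) + (150) + (-250) = -136.
Reducing mod 7: -136 ≡ 4 (mod 7).
Since F(a, b, c) ≡ 4 ≠ 0 (mod 7), P does NOT lie on the curve.


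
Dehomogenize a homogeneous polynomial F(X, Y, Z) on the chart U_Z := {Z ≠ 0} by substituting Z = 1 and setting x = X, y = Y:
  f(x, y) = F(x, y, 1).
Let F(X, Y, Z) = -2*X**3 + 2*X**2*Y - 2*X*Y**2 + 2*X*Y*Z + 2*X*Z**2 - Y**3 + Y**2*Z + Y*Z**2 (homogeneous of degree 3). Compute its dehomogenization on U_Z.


f(x, y) = -2*x**3 + 2*x**2*y - 2*x*y**2 + 2*x*y + 2*x - y**3 + y**2 + y

On U_Z we set Z = 1. Each monomial c·X^i·Y^j·Z^k in F becomes c·x^i·y^j·1^k = c·x^i·y^j.
Substituting Z = 1: F(X, Y, 1) = -2*x**3 + 2*x**2*y - 2*x*y**2 + 2*x*y + 2*x - y**3 + y**2 + y.
Note: deg(f) ≤ deg(F) = 3; strict inequality happens when F is divisible by Z (lost terms).


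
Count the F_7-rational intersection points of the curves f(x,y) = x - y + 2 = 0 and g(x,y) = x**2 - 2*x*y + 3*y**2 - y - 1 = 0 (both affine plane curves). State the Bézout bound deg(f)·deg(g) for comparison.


Common zeros: ∅; count = 0; Bézout bound = 2.

deg(f) = 1, deg(g) = 2, so Bézout bound = 2.
Scan x ∈ F_7. For each x, list the y ∈ F_7 with f(x, y) ≡ 0 and those with g(x, y) ≡ 0 (mod 7); the common zeros in that column are the intersection.
  x = 0: f ≡ 0 at y ∈ {2}; g ≡ 0 at y ∈ ∅; common: ∅.
  x = 1: f ≡ 0 at y ∈ {3}; g ≡ 0 at y ∈ {0, 1}; common: ∅.
  x = 2: f ≡ 0 at y ∈ {4}; g ≡ 0 at y ∈ ∅; common: ∅.
  x = 3: f ≡ 0 at y ∈ {5}; g ≡ 0 at y ∈ {3, 4}; common: ∅.
  x = 4: f ≡ 0 at y ∈ {6}; g ≡ 0 at y ∈ ∅; common: ∅.
  x = 5: f ≡ 0 at y ∈ {0}; g ≡ 0 at y ∈ {2, 4}; common: ∅.
  x = 6: f ≡ 0 at y ∈ {1}; g ≡ 0 at y ∈ {0, 2}; common: ∅.
Collecting: common zeros = ∅, so the count is 0.
Comparison with the Bézout bound: 0 ≤ 2 = deg(f)·deg(g), as expected for curves with no common component (the affine F_7-count falls short of the bound because intersections may lie at infinity, over extension fields, or carry multiplicity).


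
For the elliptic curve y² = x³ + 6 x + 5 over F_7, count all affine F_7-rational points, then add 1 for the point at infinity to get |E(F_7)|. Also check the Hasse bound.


Affine points = {(2, 2), (2, 5), (3, 1), (3, 6), (4, 3), (4, 4)}; affine count = 6; |E(F_7)| = 7.

Discriminant check: Δ ∝ 4a³ + 27b² = 4·6³ + 27·5² = 4·216 + 27·25 ≡ 6 (mod 7). Nonzero ⇒ E is nonsingular.
For each x ∈ F_7, compute rhs = x³ + 6·x + 5 mod 7, then count y ∈ F_7 with y² ≡ rhs.
  x = 0: rhs = 5, matching y values: none (0 points).
  x = 1: rhs = 5, matching y values: none (0 points).
  x = 2: rhs = 4, matching y values: 2, 5 (2 points).
  x = 3: rhs = 1, matching y values: 1, 6 (2 points).
  x = 4: rhs = 2, matching y values: 3, 4 (2 points).
  x = 5: rhs = 6, matching y values: none (0 points).
  x = 6: rhs = 5, matching y values: none (0 points).
Total affine count: 6.
Full point count |E(F_7)| = 6 + 1 = 7.
Hasse bound: |7 − (7+1)| = |-1| = 1 ≤ 2√7 ≈ 5.2915 ✓.


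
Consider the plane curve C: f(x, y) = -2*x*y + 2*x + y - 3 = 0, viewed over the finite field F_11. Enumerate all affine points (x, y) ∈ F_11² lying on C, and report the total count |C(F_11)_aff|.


Affine F_11-points: {(0, 3), (1, 10), (2, 4), (3, 5), (4, 7), (5, 2), (7, 0), (8, 6), (9, 8), (10, 9)}; count = 10.

For each of the 121 pairs (x, y) ∈ F_11², evaluate f(x, y) mod 11. Record the zeros.
  x = 0: [0↦8, 1↦9, 2↦10, 3↦0, 4↦1, 5↦2, 6↦3, 7↦4, 8↦5, 9↦6, 10↦7]  zeros at y ∈ {3}
  x = 1: [0↦10, 1↦9, 2↦8, 3↦7, 4↦6, 5↦5, 6↦4, 7↦3, 8↦2, 9↦1, 10↦0]  zeros at y ∈ {10}
  x = 2: [0↦1, 1↦9, 2↦6, 3↦3, 4↦0, 5↦8, 6↦5, 7↦2, 8↦10, 9↦7, 10↦4]  zeros at y ∈ {4}
  x = 3: [0↦3, 1↦9, 2↦4, 3↦10, 4↦5, 5↦0, 6↦6, 7↦1, 8↦7, 9↦2, 10↦8]  zeros at y ∈ {5}
  x = 4: [0↦5, 1↦9, 2↦2, 3↦6, 4↦10, 5↦3, 6↦7, 7↦0, 8↦4, 9↦8, 10↦1]  zeros at y ∈ {7}
  x = 5: [0↦7, 1↦9, 2↦0, 3↦2, 4↦4, 5↦6, 6↦8, 7↦10, 8↦1, 9↦3, 10↦5]  zeros at y ∈ {2}
  x = 6: [0↦9, 1↦9, 2↦9, 3↦9, 4↦9, 5↦9, 6↦9, 7↦9, 8↦9, 9↦9, 10↦9]  zeros at y ∈ ∅
  x = 7: [0↦0, 1↦9, 2↦7, 3↦5, 4↦3, 5↦1, 6↦10, 7↦8, 8↦6, 9↦4, 10↦2]  zeros at y ∈ {0}
  x = 8: [0↦2, 1↦9, 2↦5, 3↦1, 4↦8, 5↦4, 6↦0, 7↦7, 8↦3, 9↦10, 10↦6]  zeros at y ∈ {6}
  x = 9: [0↦4, 1↦9, 2↦3, 3↦8, 4↦2, 5↦7, 6↦1, 7↦6, 8↦0, 9↦5, 10↦10]  zeros at y ∈ {8}
  x = 10: [0↦6, 1↦9, 2↦1, 3↦4, 4↦7, 5↦10, 6↦2, 7↦5, 8↦8, 9↦0, 10↦3]  zeros at y ∈ {9}
Collecting zeros: affine points = {(0, 3), (1, 10), (2, 4), (3, 5), (4, 7), (5, 2), (7, 0), (8, 6), (9, 8), (10, 9)}.
Total count |C(F_11)_aff| = 10.


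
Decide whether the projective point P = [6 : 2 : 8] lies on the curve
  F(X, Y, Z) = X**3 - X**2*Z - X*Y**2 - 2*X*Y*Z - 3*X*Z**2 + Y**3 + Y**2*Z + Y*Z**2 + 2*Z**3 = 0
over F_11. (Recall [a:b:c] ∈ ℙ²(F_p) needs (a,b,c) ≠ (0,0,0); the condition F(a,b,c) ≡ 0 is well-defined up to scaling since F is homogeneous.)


F(6,2,8) ≡ 5 (mod 11); P is NOT on the curve.

Evaluate F(6, 2, 8) term-by-term (mod 11).
  X**3 ↦ 1·216·1·1 = 216
  -X**2*Z ↦ -1·36·1·8 = -288
  -X*Y**2 ↦ -1·6·4·1 = -24
  -2*X*Y*Z ↦ -2·6·2·8 = -192
  -3*X*Z**2 ↦ -3·6·1·64 = -1152
  Y**3 ↦ 1·1·8·1 = 8
  Y**2*Z ↦ 1·1·4·8 = 32
  Y*Z**2 ↦ 1·1·2·64 = 128
  2*Z**3 ↦ 2·1·1·512 = 1024
Sum: F(6, 2, 8) = (216) + (-288) + (-24) + (-192) + (-1152) + (8) + (32) + (128) + (1024) = -248.
Reducing mod 11: -248 ≡ 5 (mod 11).
Since F(a, b, c) ≡ 5 ≠ 0 (mod 11), P does NOT lie on the curve.


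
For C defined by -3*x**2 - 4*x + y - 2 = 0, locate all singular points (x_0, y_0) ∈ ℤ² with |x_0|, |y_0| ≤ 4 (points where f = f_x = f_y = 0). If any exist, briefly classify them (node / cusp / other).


No singular points in the scanned grid; C is smooth there.

Compute partial derivatives:
  f_x = -6*x - 4.
  f_y = 1.
f_y = 1 is a nonzero constant, so f_y never vanishes: no point (x, y) can satisfy f = f_x = f_y = 0. In particular no (x, y) ∈ {−4, ..., 4}² is singular; the curve is smooth.


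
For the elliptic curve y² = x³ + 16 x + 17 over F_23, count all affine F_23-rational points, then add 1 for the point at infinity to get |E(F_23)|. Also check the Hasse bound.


Affine points = {(3, 0), (7, 9), (7, 14), (8, 6), (8, 17), (9, 4), (9, 19), (10, 2), (10, 21), (11, 11), (11, 12), (14, 8), (14, 15), (17, 2), (17, 21), (19, 2), (19, 21), (21, 0), (22, 0)}; affine count = 19; |E(F_23)| = 20.

Discriminant check: Δ ∝ 4a³ + 27b² = 4·16³ + 27·17² = 4·4096 + 27·289 ≡ 14 (mod 23). Nonzero ⇒ E is nonsingular.
For each x ∈ F_23, compute rhs = x³ + 16·x + 17 mod 23, then count y ∈ F_23 with y² ≡ rhs.
  x = 0: rhs = 17, matching y values: none (0 points).
  x = 1: rhs = 11, matching y values: none (0 points).
  x = 2: rhs = 11, matching y values: none (0 points).
  x = 3: rhs = 0, matching y values: 0 (1 points).
  x = 4: rhs = 7, matching y values: none (0 points).
  x = 5: rhs = 15, matching y values: none (0 points).
  x = 6: rhs = 7, matching y values: none (0 points).
  x = 7: rhs = 12, matching y values: 9, 14 (2 points).
  x = 8: rhs = 13, matching y values: 6, 17 (2 points).
  x = 9: rhs = 16, matching y values: 4, 19 (2 points).
  x = 10: rhs = 4, matching y values: 2, 21 (2 points).
  x = 11: rhs = 6, matching y values: 11, 12 (2 points).
  x = 12: rhs = 5, matching y values: none (0 points).
  x = 13: rhs = 7, matching y values: none (0 points).
  x = 14: rhs = 18, matching y values: 8, 15 (2 points).
  x = 15: rhs = 21, matching y values: none (0 points).
  x = 16: rhs = 22, matching y values: none (0 points).
  x = 17: rhs = 4, matching y values: 2, 21 (2 points).
  x = 18: rhs = 19, matching y values: none (0 points).
  x = 19: rhs = 4, matching y values: 2, 21 (2 points).
  x = 20: rhs = 11, matching y values: none (0 points).
  x = 21: rhs = 0, matching y values: 0 (1 points).
  x = 22: rhs = 0, matching y values: 0 (1 points).
Total affine count: 19.
Full point count |E(F_23)| = 19 + 1 = 20.
Hasse bound: |20 − (23+1)| = |-4| = 4 ≤ 2√23 ≈ 9.5917 ✓.


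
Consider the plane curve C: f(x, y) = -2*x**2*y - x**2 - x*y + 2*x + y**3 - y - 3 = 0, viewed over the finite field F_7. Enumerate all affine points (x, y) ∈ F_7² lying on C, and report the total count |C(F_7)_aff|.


Affine F_7-points: {(0, 3), (2, 6), (3, 2), (4, 2), (6, 1)}; count = 5.

For each of the 49 pairs (x, y) ∈ F_7², evaluate f(x, y) mod 7. Record the zeros.
  x = 0: [0↦4, 1↦4, 2↦3, 3↦0, 4↦1, 5↦5, 6↦4]  zeros at y ∈ {3}
  x = 1: [0↦5, 1↦2, 2↦5, 3↦6, 4↦4, 5↦5, 6↦1]  zeros at y ∈ ∅
  x = 2: [0↦4, 1↦1, 2↦4, 3↦5, 4↦3, 5↦4, 6↦0]  zeros at y ∈ {6}
  x = 3: [0↦1, 1↦1, 2↦0, 3↦4, 4↦5, 5↦2, 6↦1]  zeros at y ∈ {2}
  x = 4: [0↦3, 1↦2, 2↦0, 3↦3, 4↦3, 5↦6, 6↦4]  zeros at y ∈ {2}
  x = 5: [0↦3, 1↦4, 2↦4, 3↦2, 4↦4, 5↦2, 6↦2]  zeros at y ∈ ∅
  x = 6: [0↦1, 1↦0, 2↦5, 3↦1, 4↦1, 5↦4, 6↦2]  zeros at y ∈ {1}
Collecting zeros: affine points = {(0, 3), (2, 6), (3, 2), (4, 2), (6, 1)}.
Total count |C(F_7)_aff| = 5.


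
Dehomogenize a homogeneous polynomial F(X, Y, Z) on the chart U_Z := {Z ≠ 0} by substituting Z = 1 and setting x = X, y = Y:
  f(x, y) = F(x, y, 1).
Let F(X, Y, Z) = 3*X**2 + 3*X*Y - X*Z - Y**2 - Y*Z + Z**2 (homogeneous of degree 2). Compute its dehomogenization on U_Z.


f(x, y) = 3*x**2 + 3*x*y - x - y**2 - y + 1

On U_Z we set Z = 1. Each monomial c·X^i·Y^j·Z^k in F becomes c·x^i·y^j·1^k = c·x^i·y^j.
Substituting Z = 1: F(X, Y, 1) = 3*x**2 + 3*x*y - x - y**2 - y + 1.
Note: deg(f) ≤ deg(F) = 2; strict inequality happens when F is divisible by Z (lost terms).


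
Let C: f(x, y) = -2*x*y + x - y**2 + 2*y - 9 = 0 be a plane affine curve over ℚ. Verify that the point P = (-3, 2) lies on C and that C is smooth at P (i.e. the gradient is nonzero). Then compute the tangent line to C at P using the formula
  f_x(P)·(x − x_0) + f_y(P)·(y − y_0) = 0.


Tangent line at P: -3*x + 4*y - 17 = 0.

Step 1: f(-3, 2) = 0, so P lies on C.
Step 2: partial derivatives
  f_x(x, y) = 1 - 2*y, f_y(x, y) = -2*x - 2*y + 2.
  f_x(P) = -3, f_y(P) = 4 (gradient nonzero, so P is smooth).
Step 3: tangent line at P: -3·(x − -3) + 4·(y − 2) = 0.
Expanding: -3*x + 4*y - 17 = 0.


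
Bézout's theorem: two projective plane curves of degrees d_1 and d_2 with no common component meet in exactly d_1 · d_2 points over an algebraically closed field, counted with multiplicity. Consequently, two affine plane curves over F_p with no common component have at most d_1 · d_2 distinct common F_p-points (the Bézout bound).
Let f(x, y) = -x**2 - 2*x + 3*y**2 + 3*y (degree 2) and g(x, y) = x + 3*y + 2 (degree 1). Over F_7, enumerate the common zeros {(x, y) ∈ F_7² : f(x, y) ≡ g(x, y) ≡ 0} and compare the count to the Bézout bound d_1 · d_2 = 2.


Common zeros: {(3, 3), (5, 0)}; count = 2; Bézout bound = 2.

deg(f) = 2, deg(g) = 1, so Bézout bound = 2.
Scan x ∈ F_7. For each x, list the y ∈ F_7 with f(x, y) ≡ 0 and those with g(x, y) ≡ 0 (mod 7); the common zeros in that column are the intersection.
  x = 0: f ≡ 0 at y ∈ {0, 6}; g ≡ 0 at y ∈ {4}; common: ∅.
  x = 1: f ≡ 0 at y ∈ ∅; g ≡ 0 at y ∈ {6}; common: ∅.
  x = 2: f ≡ 0 at y ∈ {3}; g ≡ 0 at y ∈ {1}; common: ∅.
  x = 3: f ≡ 0 at y ∈ {3}; g ≡ 0 at y ∈ {3}; common: {3}.
  x = 4: f ≡ 0 at y ∈ ∅; g ≡ 0 at y ∈ {5}; common: ∅.
  x = 5: f ≡ 0 at y ∈ {0, 6}; g ≡ 0 at y ∈ {0}; common: {0}.
  x = 6: f ≡ 0 at y ∈ {1, 5}; g ≡ 0 at y ∈ {2}; common: ∅.
Collecting: common zeros = {(3, 3), (5, 0)}, so the count is 2.
Comparison with the Bézout bound: 2 ≤ 2 = deg(f)·deg(g), as expected for curves with no common component (the bound is attained).


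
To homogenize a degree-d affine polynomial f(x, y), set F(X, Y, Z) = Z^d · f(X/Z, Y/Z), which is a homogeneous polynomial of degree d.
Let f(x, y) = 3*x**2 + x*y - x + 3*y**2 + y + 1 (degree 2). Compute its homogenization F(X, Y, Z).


F(X, Y, Z) = 3*X**2 + X*Y - X*Z + 3*Y**2 + Y*Z + Z**2

deg(f) = 2.
Substitute x = X/Z, y = Y/Z into f, then multiply by Z^2.
  monomial 3·x^2·y^0 ↦ 3·X^2·Y^0·Z^0.
  monomial 1·x^1·y^1 ↦ 1·X^1·Y^1·Z^0.
  monomial -1·x^1·y^0 ↦ -1·X^1·Y^0·Z^1.
  monomial 3·x^0·y^2 ↦ 3·X^0·Y^2·Z^0.
  monomial 1·x^0·y^1 ↦ 1·X^0·Y^1·Z^1.
  monomial 1·x^0·y^0 ↦ 1·X^0·Y^0·Z^2.
Collecting: F(X, Y, Z) = 3*X**2 + X*Y - X*Z + 3*Y**2 + Y*Z + Z**2.


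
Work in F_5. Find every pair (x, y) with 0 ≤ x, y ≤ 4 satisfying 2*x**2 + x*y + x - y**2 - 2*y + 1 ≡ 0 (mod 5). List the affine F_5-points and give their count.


Affine F_5-points: {(2, 1), (2, 4), (3, 2), (3, 4)}; count = 4.

For each of the 25 pairs (x, y) ∈ F_5², evaluate f(x, y) mod 5. Record the zeros.
  x = 0: [0↦1, 1↦3, 2↦3, 3↦1, 4↦2]  zeros at y ∈ ∅
  x = 1: [0↦4, 1↦2, 2↦3, 3↦2, 4↦4]  zeros at y ∈ ∅
  x = 2: [0↦1, 1↦0, 2↦2, 3↦2, 4↦0]  zeros at y ∈ {1, 4}
  x = 3: [0↦2, 1↦2, 2↦0, 3↦1, 4↦0]  zeros at y ∈ {2, 4}
  x = 4: [0↦2, 1↦3, 2↦2, 3↦4, 4↦4]  zeros at y ∈ ∅
Collecting zeros: affine points = {(2, 1), (2, 4), (3, 2), (3, 4)}.
Total count |C(F_5)_aff| = 4.


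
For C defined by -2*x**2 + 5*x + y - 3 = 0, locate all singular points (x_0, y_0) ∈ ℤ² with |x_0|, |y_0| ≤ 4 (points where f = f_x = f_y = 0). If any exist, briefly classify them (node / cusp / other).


No singular points in the scanned grid; C is smooth there.

Compute partial derivatives:
  f_x = 5 - 4*x.
  f_y = 1.
f_y = 1 is a nonzero constant, so f_y never vanishes: no point (x, y) can satisfy f = f_x = f_y = 0. In particular no (x, y) ∈ {−4, ..., 4}² is singular; the curve is smooth.


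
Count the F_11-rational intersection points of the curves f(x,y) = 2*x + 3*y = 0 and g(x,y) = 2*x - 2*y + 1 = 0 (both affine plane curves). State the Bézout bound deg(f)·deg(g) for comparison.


Common zeros: {(3, 9)}; count = 1; Bézout bound = 1.

deg(f) = 1, deg(g) = 1, so Bézout bound = 1.
Scan x ∈ F_11. For each x, list the y ∈ F_11 with f(x, y) ≡ 0 and those with g(x, y) ≡ 0 (mod 11); the common zeros in that column are the intersection.
  x = 0: f ≡ 0 at y ∈ {0}; g ≡ 0 at y ∈ {6}; common: ∅.
  x = 1: f ≡ 0 at y ∈ {3}; g ≡ 0 at y ∈ {7}; common: ∅.
  x = 2: f ≡ 0 at y ∈ {6}; g ≡ 0 at y ∈ {8}; common: ∅.
  x = 3: f ≡ 0 at y ∈ {9}; g ≡ 0 at y ∈ {9}; common: {9}.
  x = 4: f ≡ 0 at y ∈ {1}; g ≡ 0 at y ∈ {10}; common: ∅.
  x = 5: f ≡ 0 at y ∈ {4}; g ≡ 0 at y ∈ {0}; common: ∅.
  x = 6: f ≡ 0 at y ∈ {7}; g ≡ 0 at y ∈ {1}; common: ∅.
  x = 7: f ≡ 0 at y ∈ {10}; g ≡ 0 at y ∈ {2}; common: ∅.
  x = 8: f ≡ 0 at y ∈ {2}; g ≡ 0 at y ∈ {3}; common: ∅.
  x = 9: f ≡ 0 at y ∈ {5}; g ≡ 0 at y ∈ {4}; common: ∅.
  x = 10: f ≡ 0 at y ∈ {8}; g ≡ 0 at y ∈ {5}; common: ∅.
Collecting: common zeros = {(3, 9)}, so the count is 1.
Comparison with the Bézout bound: 1 ≤ 1 = deg(f)·deg(g), as expected for curves with no common component (the bound is attained).


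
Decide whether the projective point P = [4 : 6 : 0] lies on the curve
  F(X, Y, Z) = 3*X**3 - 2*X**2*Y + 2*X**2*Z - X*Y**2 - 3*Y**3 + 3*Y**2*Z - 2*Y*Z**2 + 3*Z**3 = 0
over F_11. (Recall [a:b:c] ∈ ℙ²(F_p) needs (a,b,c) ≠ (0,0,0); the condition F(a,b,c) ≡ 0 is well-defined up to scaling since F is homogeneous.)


F(4,6,0) ≡ 0 (mod 11); P is on the curve.

Evaluate F(4, 6, 0) term-by-term (mod 11).
  3*X**3 ↦ 3·64·1·1 = 192
  -2*X**2*Y ↦ -2·16·6·1 = -192
  2*X**2*Z ↦ 2·16·1·0 = 0
  -X*Y**2 ↦ -1·4·36·1 = -144
  -3*Y**3 ↦ -3·1·216·1 = -648
  3*Y**2*Z ↦ 3·1·36·0 = 0
  -2*Y*Z**2 ↦ -2·1·6·0 = 0
  3*Z**3 ↦ 3·1·1·0 = 0
Sum: F(4, 6, 0) = (192) + (-192) + (0) + (-144) + (-648) + (0) + (0) + (0) = -792.
Reducing mod 11: -792 ≡ 0 (mod 11).
Since F(a, b, c) ≡ 0 (mod 11), P lies on the curve.


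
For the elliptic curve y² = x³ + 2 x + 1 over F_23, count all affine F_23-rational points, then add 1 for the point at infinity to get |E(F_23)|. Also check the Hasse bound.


Affine points = {(0, 1), (0, 22), (1, 2), (1, 21), (2, 6), (2, 17), (4, 2), (4, 21), (7, 6), (7, 17), (8, 0), (9, 9), (9, 14), (10, 3), (10, 20), (13, 4), (13, 19), (14, 6), (14, 17), (15, 5), (15, 18), (16, 9), (16, 14), (17, 7), (17, 16), (18, 2), (18, 21), (21, 9), (21, 14)}; affine count = 29; |E(F_23)| = 30.

Discriminant check: Δ ∝ 4a³ + 27b² = 4·2³ + 27·1² = 4·8 + 27·1 ≡ 13 (mod 23). Nonzero ⇒ E is nonsingular.
For each x ∈ F_23, compute rhs = x³ + 2·x + 1 mod 23, then count y ∈ F_23 with y² ≡ rhs.
  x = 0: rhs = 1, matching y values: 1, 22 (2 points).
  x = 1: rhs = 4, matching y values: 2, 21 (2 points).
  x = 2: rhs = 13, matching y values: 6, 17 (2 points).
  x = 3: rhs = 11, matching y values: none (0 points).
  x = 4: rhs = 4, matching y values: 2, 21 (2 points).
  x = 5: rhs = 21, matching y values: none (0 points).
  x = 6: rhs = 22, matching y values: none (0 points).
  x = 7: rhs = 13, matching y values: 6, 17 (2 points).
  x = 8: rhs = 0, matching y values: 0 (1 points).
  x = 9: rhs = 12, matching y values: 9, 14 (2 points).
  x = 10: rhs = 9, matching y values: 3, 20 (2 points).
  x = 11: rhs = 20, matching y values: none (0 points).
  x = 12: rhs = 5, matching y values: none (0 points).
  x = 13: rhs = 16, matching y values: 4, 19 (2 points).
  x = 14: rhs = 13, matching y values: 6, 17 (2 points).
  x = 15: rhs = 2, matching y values: 5, 18 (2 points).
  x = 16: rhs = 12, matching y values: 9, 14 (2 points).
  x = 17: rhs = 3, matching y values: 7, 16 (2 points).
  x = 18: rhs = 4, matching y values: 2, 21 (2 points).
  x = 19: rhs = 21, matching y values: none (0 points).
  x = 20: rhs = 14, matching y values: none (0 points).
  x = 21: rhs = 12, matching y values: 9, 14 (2 points).
  x = 22: rhs = 21, matching y values: none (0 points).
Total affine count: 29.
Full point count |E(F_23)| = 29 + 1 = 30.
Hasse bound: |30 − (23+1)| = |6| = 6 ≤ 2√23 ≈ 9.5917 ✓.


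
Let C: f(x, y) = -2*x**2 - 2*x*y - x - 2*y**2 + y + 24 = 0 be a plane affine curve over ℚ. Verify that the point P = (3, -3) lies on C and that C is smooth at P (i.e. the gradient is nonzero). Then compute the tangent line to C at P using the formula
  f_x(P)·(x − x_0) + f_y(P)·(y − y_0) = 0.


Tangent line at P: -7*x + 7*y + 42 = 0.

Step 1: f(3, -3) = 0, so P lies on C.
Step 2: partial derivatives
  f_x(x, y) = -4*x - 2*y - 1, f_y(x, y) = -2*x - 4*y + 1.
  f_x(P) = -7, f_y(P) = 7 (gradient nonzero, so P is smooth).
Step 3: tangent line at P: -7·(x − 3) + 7·(y − -3) = 0.
Expanding: -7*x + 7*y + 42 = 0.


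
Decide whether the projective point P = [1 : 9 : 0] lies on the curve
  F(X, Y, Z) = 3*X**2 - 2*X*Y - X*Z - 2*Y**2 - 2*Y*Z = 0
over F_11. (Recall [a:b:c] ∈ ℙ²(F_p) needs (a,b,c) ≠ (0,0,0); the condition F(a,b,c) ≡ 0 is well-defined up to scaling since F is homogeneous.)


F(1,9,0) ≡ 10 (mod 11); P is NOT on the curve.

Evaluate F(1, 9, 0) term-by-term (mod 11).
  3*X**2 ↦ 3·1·1·1 = 3
  -2*X*Y ↦ -2·1·9·1 = -18
  -X*Z ↦ -1·1·1·0 = 0
  -2*Y**2 ↦ -2·1·81·1 = -162
  -2*Y*Z ↦ -2·1·9·0 = 0
Sum: F(1, 9, 0) = (3) + (-18) + (0) + (-162) + (0) = -177.
Reducing mod 11: -177 ≡ 10 (mod 11).
Since F(a, b, c) ≡ 10 ≠ 0 (mod 11), P does NOT lie on the curve.


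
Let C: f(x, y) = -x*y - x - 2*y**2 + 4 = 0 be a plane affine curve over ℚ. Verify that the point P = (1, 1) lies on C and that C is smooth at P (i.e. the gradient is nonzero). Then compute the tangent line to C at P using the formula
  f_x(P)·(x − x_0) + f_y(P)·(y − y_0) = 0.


Tangent line at P: -2*x - 5*y + 7 = 0.

Step 1: f(1, 1) = 0, so P lies on C.
Step 2: partial derivatives
  f_x(x, y) = -y - 1, f_y(x, y) = -x - 4*y.
  f_x(P) = -2, f_y(P) = -5 (gradient nonzero, so P is smooth).
Step 3: tangent line at P: -2·(x − 1) + -5·(y − 1) = 0.
Expanding: -2*x - 5*y + 7 = 0.


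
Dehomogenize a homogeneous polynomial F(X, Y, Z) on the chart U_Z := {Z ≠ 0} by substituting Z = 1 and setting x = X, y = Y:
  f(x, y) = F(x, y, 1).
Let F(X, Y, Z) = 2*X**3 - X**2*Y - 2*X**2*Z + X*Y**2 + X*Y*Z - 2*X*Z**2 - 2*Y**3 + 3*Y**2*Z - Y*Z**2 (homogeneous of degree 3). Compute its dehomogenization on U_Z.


f(x, y) = 2*x**3 - x**2*y - 2*x**2 + x*y**2 + x*y - 2*x - 2*y**3 + 3*y**2 - y

On U_Z we set Z = 1. Each monomial c·X^i·Y^j·Z^k in F becomes c·x^i·y^j·1^k = c·x^i·y^j.
Substituting Z = 1: F(X, Y, 1) = 2*x**3 - x**2*y - 2*x**2 + x*y**2 + x*y - 2*x - 2*y**3 + 3*y**2 - y.
Note: deg(f) ≤ deg(F) = 3; strict inequality happens when F is divisible by Z (lost terms).


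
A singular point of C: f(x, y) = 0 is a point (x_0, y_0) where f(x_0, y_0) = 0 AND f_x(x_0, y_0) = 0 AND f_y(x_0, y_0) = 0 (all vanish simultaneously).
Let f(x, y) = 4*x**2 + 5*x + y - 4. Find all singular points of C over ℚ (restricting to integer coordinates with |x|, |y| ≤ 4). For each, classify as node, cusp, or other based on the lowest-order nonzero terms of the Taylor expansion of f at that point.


No singular points in the scanned grid; C is smooth there.

Compute partial derivatives:
  f_x = 8*x + 5.
  f_y = 1.
f_y = 1 is a nonzero constant, so f_y never vanishes: no point (x, y) can satisfy f = f_x = f_y = 0. In particular no (x, y) ∈ {−4, ..., 4}² is singular; the curve is smooth.


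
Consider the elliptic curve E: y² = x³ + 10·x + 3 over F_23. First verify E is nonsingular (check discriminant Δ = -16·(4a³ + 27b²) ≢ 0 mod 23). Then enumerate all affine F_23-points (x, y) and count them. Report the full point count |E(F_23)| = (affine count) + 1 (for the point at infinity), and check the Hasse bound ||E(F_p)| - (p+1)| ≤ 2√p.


Affine points = {(0, 7), (0, 16), (2, 10), (2, 13), (6, 7), (6, 16), (7, 5), (7, 18), (11, 8), (11, 15), (14, 9), (14, 14), (15, 3), (15, 20), (16, 2), (16, 21), (17, 7), (17, 16), (18, 9), (18, 14)}; affine count = 20; |E(F_23)| = 21.

Discriminant check: Δ ∝ 4a³ + 27b² = 4·10³ + 27·3² = 4·1000 + 27·9 ≡ 11 (mod 23). Nonzero ⇒ E is nonsingular.
For each x ∈ F_23, compute rhs = x³ + 10·x + 3 mod 23, then count y ∈ F_23 with y² ≡ rhs.
  x = 0: rhs = 3, matching y values: 7, 16 (2 points).
  x = 1: rhs = 14, matching y values: none (0 points).
  x = 2: rhs = 8, matching y values: 10, 13 (2 points).
  x = 3: rhs = 14, matching y values: none (0 points).
  x = 4: rhs = 15, matching y values: none (0 points).
  x = 5: rhs = 17, matching y values: none (0 points).
  x = 6: rhs = 3, matching y values: 7, 16 (2 points).
  x = 7: rhs = 2, matching y values: 5, 18 (2 points).
  x = 8: rhs = 20, matching y values: none (0 points).
  x = 9: rhs = 17, matching y values: none (0 points).
  x = 10: rhs = 22, matching y values: none (0 points).
  x = 11: rhs = 18, matching y values: 8, 15 (2 points).
  x = 12: rhs = 11, matching y values: none (0 points).
  x = 13: rhs = 7, matching y values: none (0 points).
  x = 14: rhs = 12, matching y values: 9, 14 (2 points).
  x = 15: rhs = 9, matching y values: 3, 20 (2 points).
  x = 16: rhs = 4, matching y values: 2, 21 (2 points).
  x = 17: rhs = 3, matching y values: 7, 16 (2 points).
  x = 18: rhs = 12, matching y values: 9, 14 (2 points).
  x = 19: rhs = 14, matching y values: none (0 points).
  x = 20: rhs = 15, matching y values: none (0 points).
  x = 21: rhs = 21, matching y values: none (0 points).
  x = 22: rhs = 15, matching y values: none (0 points).
Total affine count: 20.
Full point count |E(F_23)| = 20 + 1 = 21.
Hasse bound: |21 − (23+1)| = |-3| = 3 ≤ 2√23 ≈ 9.5917 ✓.
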